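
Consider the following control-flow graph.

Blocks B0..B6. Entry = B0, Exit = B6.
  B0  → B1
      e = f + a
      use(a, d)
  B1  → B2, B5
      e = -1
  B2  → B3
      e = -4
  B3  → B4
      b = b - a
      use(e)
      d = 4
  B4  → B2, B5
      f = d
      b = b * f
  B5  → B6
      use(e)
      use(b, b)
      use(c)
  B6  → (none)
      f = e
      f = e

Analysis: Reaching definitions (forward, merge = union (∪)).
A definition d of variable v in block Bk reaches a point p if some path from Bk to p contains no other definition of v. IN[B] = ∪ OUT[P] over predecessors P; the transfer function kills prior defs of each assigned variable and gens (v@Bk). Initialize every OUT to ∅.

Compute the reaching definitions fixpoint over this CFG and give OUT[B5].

Answer: {b@B4, d@B3, e@B1, e@B2, f@B4}

Trace:
Fixpoint table:
  B0: | IN={} | OUT={e@B0}
  B1: | IN={e@B0} | OUT={e@B1}
  B2: | IN={b@B4, d@B3, e@B1, e@B2, f@B4} | OUT={b@B4, d@B3, e@B2, f@B4}
  B3: | IN={b@B4, d@B3, e@B2, f@B4} | OUT={b@B3, d@B3, e@B2, f@B4}
  B4: | IN={b@B3, d@B3, e@B2, f@B4} | OUT={b@B4, d@B3, e@B2, f@B4}
  B5: | IN={b@B4, d@B3, e@B1, e@B2, f@B4} | OUT={b@B4, d@B3, e@B1, e@B2, f@B4}
  B6: | IN={b@B4, d@B3, e@B1, e@B2, f@B4} | OUT={b@B4, d@B3, e@B1, e@B2, f@B6}

Merge at B5: IN[B5] = OUT[B1] ⊔ OUT[B4] = {b@B4, d@B3, e@B1, e@B2, f@B4}
Applying B5's transfer function to that IN value gives OUT[B5] (row B5 above).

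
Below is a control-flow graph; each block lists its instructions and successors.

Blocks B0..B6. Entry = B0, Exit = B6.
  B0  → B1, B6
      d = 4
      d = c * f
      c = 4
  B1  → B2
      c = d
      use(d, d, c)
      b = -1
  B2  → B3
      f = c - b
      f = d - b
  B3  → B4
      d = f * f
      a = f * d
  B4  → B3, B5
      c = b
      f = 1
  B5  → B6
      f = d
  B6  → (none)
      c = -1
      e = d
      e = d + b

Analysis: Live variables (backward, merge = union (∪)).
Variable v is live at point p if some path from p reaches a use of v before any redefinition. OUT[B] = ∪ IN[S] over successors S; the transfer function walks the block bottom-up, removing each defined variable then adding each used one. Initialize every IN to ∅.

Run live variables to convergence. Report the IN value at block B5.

Answer: {b, d}

Derivation:
Converged values:
  B0:  IN={b, c, f}  OUT={b, d}
  B1:  IN={d}  OUT={b, c, d}
  B2:  IN={b, c, d}  OUT={b, f}
  B3:  IN={b, f}  OUT={b, d}
  B4:  IN={b, d}  OUT={b, d, f}
  B5:  IN={b, d}  OUT={b, d}
  B6:  IN={b, d}  OUT={}

Merge at B5: OUT[B5] = IN[B6] = {b, d}
Applying B5's transfer function to that OUT value gives IN[B5] (row B5 above).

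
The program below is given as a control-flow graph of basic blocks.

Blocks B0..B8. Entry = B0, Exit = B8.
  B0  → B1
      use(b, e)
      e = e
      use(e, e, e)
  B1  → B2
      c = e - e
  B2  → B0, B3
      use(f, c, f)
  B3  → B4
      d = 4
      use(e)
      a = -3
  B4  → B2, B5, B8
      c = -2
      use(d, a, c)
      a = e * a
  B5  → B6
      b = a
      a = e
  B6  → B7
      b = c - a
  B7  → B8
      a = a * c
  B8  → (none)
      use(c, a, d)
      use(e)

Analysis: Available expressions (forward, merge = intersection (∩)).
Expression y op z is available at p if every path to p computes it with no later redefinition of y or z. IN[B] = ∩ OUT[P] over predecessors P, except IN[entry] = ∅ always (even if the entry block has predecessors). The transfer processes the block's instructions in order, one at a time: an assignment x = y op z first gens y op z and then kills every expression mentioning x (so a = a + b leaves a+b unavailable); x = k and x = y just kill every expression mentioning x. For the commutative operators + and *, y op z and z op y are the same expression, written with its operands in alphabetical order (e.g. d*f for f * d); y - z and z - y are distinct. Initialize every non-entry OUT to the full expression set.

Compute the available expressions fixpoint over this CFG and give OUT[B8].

Fixpoint table:
  B0: | IN={} | OUT={}
  B1: | IN={} | OUT={e-e}
  B2: | IN={e-e} | OUT={e-e}
  B3: | IN={e-e} | OUT={e-e}
  B4: | IN={e-e} | OUT={e-e}
  B5: | IN={e-e} | OUT={e-e}
  B6: | IN={e-e} | OUT={c-a, e-e}
  B7: | IN={c-a, e-e} | OUT={e-e}
  B8: | IN={e-e} | OUT={e-e}

Merge at B8: IN[B8] = OUT[B4] ∩ OUT[B7] = {e-e}
Applying B8's transfer function to that IN value gives OUT[B8] (row B8 above).

Answer: {e-e}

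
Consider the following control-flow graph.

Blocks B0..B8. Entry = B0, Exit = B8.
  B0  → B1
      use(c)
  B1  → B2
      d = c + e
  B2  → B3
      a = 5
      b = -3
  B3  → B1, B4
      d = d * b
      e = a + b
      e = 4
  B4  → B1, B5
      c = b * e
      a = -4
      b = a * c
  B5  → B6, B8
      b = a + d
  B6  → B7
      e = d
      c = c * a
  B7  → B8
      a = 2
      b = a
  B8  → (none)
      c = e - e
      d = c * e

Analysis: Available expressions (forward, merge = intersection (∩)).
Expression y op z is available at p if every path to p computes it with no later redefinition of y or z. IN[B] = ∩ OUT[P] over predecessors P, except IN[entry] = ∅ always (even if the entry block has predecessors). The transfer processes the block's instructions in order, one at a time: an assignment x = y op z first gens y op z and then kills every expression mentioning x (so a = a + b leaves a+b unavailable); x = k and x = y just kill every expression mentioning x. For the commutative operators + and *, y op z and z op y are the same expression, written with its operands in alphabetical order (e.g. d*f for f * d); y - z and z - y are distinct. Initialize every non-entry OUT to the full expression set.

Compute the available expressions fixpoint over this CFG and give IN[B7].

Answer: {a+d}

Trace:
Fixpoint table:
  B0:  IN={}  OUT={}
  B1:  IN={}  OUT={c+e}
  B2:  IN={c+e}  OUT={c+e}
  B3:  IN={c+e}  OUT={a+b}
  B4:  IN={a+b}  OUT={a*c}
  B5:  IN={a*c}  OUT={a*c, a+d}
  B6:  IN={a*c, a+d}  OUT={a+d}
  B7:  IN={a+d}  OUT={}
  B8:  IN={}  OUT={c*e, e-e}

Merge at B7: IN[B7] = OUT[B6] = {a+d}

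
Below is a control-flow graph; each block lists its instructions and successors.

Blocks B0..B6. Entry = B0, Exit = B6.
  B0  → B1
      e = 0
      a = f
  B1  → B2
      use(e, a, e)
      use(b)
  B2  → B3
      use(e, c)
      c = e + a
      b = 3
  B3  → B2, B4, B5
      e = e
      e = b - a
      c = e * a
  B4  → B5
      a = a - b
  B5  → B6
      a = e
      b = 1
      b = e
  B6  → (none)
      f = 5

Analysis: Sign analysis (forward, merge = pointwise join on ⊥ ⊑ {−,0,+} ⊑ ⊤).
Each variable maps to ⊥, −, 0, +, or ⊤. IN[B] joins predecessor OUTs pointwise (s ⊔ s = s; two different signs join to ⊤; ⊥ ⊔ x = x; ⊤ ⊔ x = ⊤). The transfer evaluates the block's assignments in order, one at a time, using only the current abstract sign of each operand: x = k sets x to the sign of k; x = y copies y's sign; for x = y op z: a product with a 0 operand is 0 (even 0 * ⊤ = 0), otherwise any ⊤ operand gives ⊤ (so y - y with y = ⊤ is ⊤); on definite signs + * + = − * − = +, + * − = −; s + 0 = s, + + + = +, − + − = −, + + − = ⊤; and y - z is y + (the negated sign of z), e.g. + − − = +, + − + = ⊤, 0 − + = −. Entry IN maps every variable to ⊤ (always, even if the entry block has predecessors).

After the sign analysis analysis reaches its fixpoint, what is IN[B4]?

Fixpoint table:
  B0: | IN=(all ⊤) | OUT={e:0; rest ⊤}
  B1: | IN={e:0; rest ⊤} | OUT={e:0; rest ⊤}
  B2: | IN=(all ⊤) | OUT={b:+; rest ⊤}
  B3: | IN={b:+; rest ⊤} | OUT={b:+; rest ⊤}
  B4: | IN={b:+; rest ⊤} | OUT={b:+; rest ⊤}
  B5: | IN={b:+; rest ⊤} | OUT=(all ⊤)
  B6: | IN=(all ⊤) | OUT={f:+; rest ⊤}

Merge at B4: IN[B4] = OUT[B3] = {a: ⊤, b: +, c: ⊤, d: ⊤, e: ⊤, f: ⊤}

Answer: {a: ⊤, b: +, c: ⊤, d: ⊤, e: ⊤, f: ⊤}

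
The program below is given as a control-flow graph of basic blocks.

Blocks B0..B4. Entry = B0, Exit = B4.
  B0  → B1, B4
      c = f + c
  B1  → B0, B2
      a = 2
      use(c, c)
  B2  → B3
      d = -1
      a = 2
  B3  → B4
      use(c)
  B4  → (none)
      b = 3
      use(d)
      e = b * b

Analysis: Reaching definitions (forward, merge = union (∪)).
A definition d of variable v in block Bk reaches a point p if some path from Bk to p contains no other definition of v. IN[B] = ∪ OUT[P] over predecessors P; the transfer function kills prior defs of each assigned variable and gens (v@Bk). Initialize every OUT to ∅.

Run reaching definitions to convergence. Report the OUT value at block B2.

Answer: {a@B2, c@B0, d@B2}

Derivation:
Converged values:
  B0: | IN={a@B1, c@B0} | OUT={a@B1, c@B0}
  B1: | IN={a@B1, c@B0} | OUT={a@B1, c@B0}
  B2: | IN={a@B1, c@B0} | OUT={a@B2, c@B0, d@B2}
  B3: | IN={a@B2, c@B0, d@B2} | OUT={a@B2, c@B0, d@B2}
  B4: | IN={a@B1, a@B2, c@B0, d@B2} | OUT={a@B1, a@B2, b@B4, c@B0, d@B2, e@B4}

Merge at B2: IN[B2] = OUT[B1] = {a@B1, c@B0}
Applying B2's transfer function to that IN value gives OUT[B2] (row B2 above).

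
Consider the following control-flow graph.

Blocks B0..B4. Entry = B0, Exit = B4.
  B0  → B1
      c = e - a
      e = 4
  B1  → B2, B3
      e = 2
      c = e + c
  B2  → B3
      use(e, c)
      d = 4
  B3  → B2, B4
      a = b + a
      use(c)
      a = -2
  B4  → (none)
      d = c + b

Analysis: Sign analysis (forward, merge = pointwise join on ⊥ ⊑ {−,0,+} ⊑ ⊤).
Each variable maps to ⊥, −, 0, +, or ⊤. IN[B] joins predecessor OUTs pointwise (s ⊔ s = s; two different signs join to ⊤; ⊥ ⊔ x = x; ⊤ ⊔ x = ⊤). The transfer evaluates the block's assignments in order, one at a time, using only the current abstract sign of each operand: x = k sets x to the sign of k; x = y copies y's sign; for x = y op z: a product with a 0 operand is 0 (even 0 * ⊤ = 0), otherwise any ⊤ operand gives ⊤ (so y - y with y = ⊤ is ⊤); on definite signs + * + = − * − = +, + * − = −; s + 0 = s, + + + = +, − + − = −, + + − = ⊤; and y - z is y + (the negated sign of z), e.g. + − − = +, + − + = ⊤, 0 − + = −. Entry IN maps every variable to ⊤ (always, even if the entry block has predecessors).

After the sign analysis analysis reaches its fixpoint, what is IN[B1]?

Answer: {a: ⊤, b: ⊤, c: ⊤, d: ⊤, e: +, f: ⊤}

Working:
Fixpoint table:
  B0:  IN=(all ⊤)  OUT={e:+; rest ⊤}
  B1:  IN={e:+; rest ⊤}  OUT={e:+; rest ⊤}
  B2:  IN={e:+; rest ⊤}  OUT={d:+, e:+; rest ⊤}
  B3:  IN={e:+; rest ⊤}  OUT={a:-, e:+; rest ⊤}
  B4:  IN={a:-, e:+; rest ⊤}  OUT={a:-, e:+; rest ⊤}

Merge at B1: IN[B1] = OUT[B0] = {a: ⊤, b: ⊤, c: ⊤, d: ⊤, e: +, f: ⊤}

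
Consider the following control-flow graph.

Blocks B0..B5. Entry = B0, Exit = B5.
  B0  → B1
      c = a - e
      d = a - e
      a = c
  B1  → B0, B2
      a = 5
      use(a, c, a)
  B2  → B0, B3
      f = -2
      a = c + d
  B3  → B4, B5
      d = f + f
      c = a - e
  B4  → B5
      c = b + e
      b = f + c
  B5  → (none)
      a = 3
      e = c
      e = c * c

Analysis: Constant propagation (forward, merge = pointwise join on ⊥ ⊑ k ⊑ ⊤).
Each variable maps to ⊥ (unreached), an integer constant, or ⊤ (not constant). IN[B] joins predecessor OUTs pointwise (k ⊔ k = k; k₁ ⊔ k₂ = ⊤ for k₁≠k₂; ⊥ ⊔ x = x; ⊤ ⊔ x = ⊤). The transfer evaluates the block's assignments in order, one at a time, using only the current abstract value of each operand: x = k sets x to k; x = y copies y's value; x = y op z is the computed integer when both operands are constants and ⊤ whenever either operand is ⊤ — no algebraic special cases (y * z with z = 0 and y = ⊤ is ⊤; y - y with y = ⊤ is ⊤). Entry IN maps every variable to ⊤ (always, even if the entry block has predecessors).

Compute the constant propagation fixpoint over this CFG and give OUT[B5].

Per-block solution:
  B0: | IN=(all ⊤) | OUT=(all ⊤)
  B1: | IN=(all ⊤) | OUT={a:5; rest ⊤}
  B2: | IN={a:5; rest ⊤} | OUT={f:-2; rest ⊤}
  B3: | IN={f:-2; rest ⊤} | OUT={d:-4, f:-2; rest ⊤}
  B4: | IN={d:-4, f:-2; rest ⊤} | OUT={d:-4, f:-2; rest ⊤}
  B5: | IN={d:-4, f:-2; rest ⊤} | OUT={a:3, d:-4, f:-2; rest ⊤}

Merge at B5: IN[B5] = OUT[B3] ⊔ OUT[B4] = {a: ⊤, b: ⊤, c: ⊤, d: -4, e: ⊤, f: -2}
Applying B5's transfer function to that IN value gives OUT[B5] (row B5 above).

Answer: {a: 3, b: ⊤, c: ⊤, d: -4, e: ⊤, f: -2}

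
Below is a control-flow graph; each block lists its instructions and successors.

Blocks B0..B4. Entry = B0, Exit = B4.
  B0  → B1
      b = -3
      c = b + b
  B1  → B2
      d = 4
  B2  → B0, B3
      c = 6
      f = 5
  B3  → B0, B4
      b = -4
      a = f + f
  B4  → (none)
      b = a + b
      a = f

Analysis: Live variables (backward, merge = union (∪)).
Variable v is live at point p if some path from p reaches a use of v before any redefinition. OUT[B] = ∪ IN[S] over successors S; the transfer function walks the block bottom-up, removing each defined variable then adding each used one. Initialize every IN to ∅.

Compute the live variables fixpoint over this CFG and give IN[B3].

Answer: {f}

Derivation:
Per-block solution:
  B0:   IN={}   OUT={}
  B1:   IN={}   OUT={}
  B2:   IN={}   OUT={f}
  B3:   IN={f}   OUT={a, b, f}
  B4:   IN={a, b, f}   OUT={}

Merge at B3: OUT[B3] = IN[B0] ⊔ IN[B4] = {a, b, f}
Applying B3's transfer function to that OUT value gives IN[B3] (row B3 above).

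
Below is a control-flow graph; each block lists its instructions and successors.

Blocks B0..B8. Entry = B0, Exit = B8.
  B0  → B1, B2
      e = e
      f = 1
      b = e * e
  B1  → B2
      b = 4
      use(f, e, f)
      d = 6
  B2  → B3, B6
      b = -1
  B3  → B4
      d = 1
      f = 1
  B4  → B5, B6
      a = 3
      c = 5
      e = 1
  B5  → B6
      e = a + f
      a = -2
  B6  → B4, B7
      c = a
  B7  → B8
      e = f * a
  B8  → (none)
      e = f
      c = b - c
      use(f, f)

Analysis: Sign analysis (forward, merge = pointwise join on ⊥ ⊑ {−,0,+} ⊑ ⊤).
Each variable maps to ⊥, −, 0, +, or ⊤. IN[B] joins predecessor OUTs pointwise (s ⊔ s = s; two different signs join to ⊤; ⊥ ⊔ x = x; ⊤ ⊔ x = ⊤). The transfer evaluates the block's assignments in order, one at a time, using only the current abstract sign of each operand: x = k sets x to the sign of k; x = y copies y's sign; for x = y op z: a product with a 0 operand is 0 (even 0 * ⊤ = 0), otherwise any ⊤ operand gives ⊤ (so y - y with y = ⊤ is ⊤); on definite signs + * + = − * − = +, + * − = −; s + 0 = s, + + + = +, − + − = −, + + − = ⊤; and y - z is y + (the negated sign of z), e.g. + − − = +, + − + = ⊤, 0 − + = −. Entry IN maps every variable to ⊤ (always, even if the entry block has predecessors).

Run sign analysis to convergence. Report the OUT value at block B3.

Answer: {a: ⊤, b: -, c: ⊤, d: +, e: ⊤, f: +}

Derivation:
Fixpoint table:
  B0:  IN=(all ⊤)  OUT={f:+; rest ⊤}
  B1:  IN={f:+; rest ⊤}  OUT={b:+, d:+, f:+; rest ⊤}
  B2:  IN={f:+; rest ⊤}  OUT={b:-, f:+; rest ⊤}
  B3:  IN={b:-, f:+; rest ⊤}  OUT={b:-, d:+, f:+; rest ⊤}
  B4:  IN={b:-, f:+; rest ⊤}  OUT={a:+, b:-, c:+, e:+, f:+; rest ⊤}
  B5:  IN={a:+, b:-, c:+, e:+, f:+; rest ⊤}  OUT={a:-, b:-, c:+, e:+, f:+; rest ⊤}
  B6:  IN={b:-, f:+; rest ⊤}  OUT={b:-, f:+; rest ⊤}
  B7:  IN={b:-, f:+; rest ⊤}  OUT={b:-, f:+; rest ⊤}
  B8:  IN={b:-, f:+; rest ⊤}  OUT={b:-, e:+, f:+; rest ⊤}

Merge at B3: IN[B3] = OUT[B2] = {a: ⊤, b: -, c: ⊤, d: ⊤, e: ⊤, f: +}
Applying B3's transfer function to that IN value gives OUT[B3] (row B3 above).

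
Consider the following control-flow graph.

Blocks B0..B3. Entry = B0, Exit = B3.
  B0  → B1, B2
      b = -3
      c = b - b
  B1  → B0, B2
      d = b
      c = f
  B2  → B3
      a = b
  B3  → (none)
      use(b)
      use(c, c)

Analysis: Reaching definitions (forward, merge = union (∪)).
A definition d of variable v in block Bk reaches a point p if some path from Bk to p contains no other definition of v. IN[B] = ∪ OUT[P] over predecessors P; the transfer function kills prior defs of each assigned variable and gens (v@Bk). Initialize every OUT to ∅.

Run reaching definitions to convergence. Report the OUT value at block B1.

Answer: {b@B0, c@B1, d@B1}

Working:
Per-block solution:
  B0:   IN={b@B0, c@B1, d@B1}   OUT={b@B0, c@B0, d@B1}
  B1:   IN={b@B0, c@B0, d@B1}   OUT={b@B0, c@B1, d@B1}
  B2:   IN={b@B0, c@B0, c@B1, d@B1}   OUT={a@B2, b@B0, c@B0, c@B1, d@B1}
  B3:   IN={a@B2, b@B0, c@B0, c@B1, d@B1}   OUT={a@B2, b@B0, c@B0, c@B1, d@B1}

Merge at B1: IN[B1] = OUT[B0] = {b@B0, c@B0, d@B1}
Applying B1's transfer function to that IN value gives OUT[B1] (row B1 above).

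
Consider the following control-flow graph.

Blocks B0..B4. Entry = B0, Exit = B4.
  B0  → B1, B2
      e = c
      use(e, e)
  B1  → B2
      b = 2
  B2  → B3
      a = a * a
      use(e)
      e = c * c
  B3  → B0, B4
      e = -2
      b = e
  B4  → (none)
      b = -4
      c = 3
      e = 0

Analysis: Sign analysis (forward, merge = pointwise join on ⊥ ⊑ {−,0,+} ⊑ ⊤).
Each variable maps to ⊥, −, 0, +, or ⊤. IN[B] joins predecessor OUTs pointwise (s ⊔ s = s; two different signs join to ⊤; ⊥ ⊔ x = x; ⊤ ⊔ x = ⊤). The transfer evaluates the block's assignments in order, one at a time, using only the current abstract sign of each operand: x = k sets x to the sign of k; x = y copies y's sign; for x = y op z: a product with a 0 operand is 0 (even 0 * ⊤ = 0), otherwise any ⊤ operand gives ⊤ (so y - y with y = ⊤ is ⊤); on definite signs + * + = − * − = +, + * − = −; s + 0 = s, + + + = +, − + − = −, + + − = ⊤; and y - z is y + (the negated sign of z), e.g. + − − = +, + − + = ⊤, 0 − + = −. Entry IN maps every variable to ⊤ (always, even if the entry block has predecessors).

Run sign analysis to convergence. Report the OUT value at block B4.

Fixpoint table:
  B0: | IN=(all ⊤) | OUT=(all ⊤)
  B1: | IN=(all ⊤) | OUT={b:+; rest ⊤}
  B2: | IN=(all ⊤) | OUT=(all ⊤)
  B3: | IN=(all ⊤) | OUT={b:-, e:-; rest ⊤}
  B4: | IN={b:-, e:-; rest ⊤} | OUT={b:-, c:+, e:0; rest ⊤}

Merge at B4: IN[B4] = OUT[B3] = {a: ⊤, b: -, c: ⊤, d: ⊤, e: -, f: ⊤}
Applying B4's transfer function to that IN value gives OUT[B4] (row B4 above).

Answer: {a: ⊤, b: -, c: +, d: ⊤, e: 0, f: ⊤}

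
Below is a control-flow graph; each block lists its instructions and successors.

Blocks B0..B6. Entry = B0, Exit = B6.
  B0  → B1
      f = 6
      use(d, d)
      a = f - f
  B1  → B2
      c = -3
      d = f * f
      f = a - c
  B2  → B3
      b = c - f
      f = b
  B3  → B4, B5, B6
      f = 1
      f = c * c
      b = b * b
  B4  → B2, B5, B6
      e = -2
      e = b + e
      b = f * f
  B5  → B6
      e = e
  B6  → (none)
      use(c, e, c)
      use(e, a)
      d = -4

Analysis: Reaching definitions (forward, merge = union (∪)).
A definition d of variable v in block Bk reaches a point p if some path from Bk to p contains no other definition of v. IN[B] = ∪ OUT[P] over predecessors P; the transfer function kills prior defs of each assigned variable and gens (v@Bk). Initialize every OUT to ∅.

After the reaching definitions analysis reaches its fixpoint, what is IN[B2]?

Per-block solution:
  B0:  IN={}  OUT={a@B0, f@B0}
  B1:  IN={a@B0, f@B0}  OUT={a@B0, c@B1, d@B1, f@B1}
  B2:  IN={a@B0, b@B4, c@B1, d@B1, e@B4, f@B1, f@B3}  OUT={a@B0, b@B2, c@B1, d@B1, e@B4, f@B2}
  B3:  IN={a@B0, b@B2, c@B1, d@B1, e@B4, f@B2}  OUT={a@B0, b@B3, c@B1, d@B1, e@B4, f@B3}
  B4:  IN={a@B0, b@B3, c@B1, d@B1, e@B4, f@B3}  OUT={a@B0, b@B4, c@B1, d@B1, e@B4, f@B3}
  B5:  IN={a@B0, b@B3, b@B4, c@B1, d@B1, e@B4, f@B3}  OUT={a@B0, b@B3, b@B4, c@B1, d@B1, e@B5, f@B3}
  B6:  IN={a@B0, b@B3, b@B4, c@B1, d@B1, e@B4, e@B5, f@B3}  OUT={a@B0, b@B3, b@B4, c@B1, d@B6, e@B4, e@B5, f@B3}

Merge at B2: IN[B2] = OUT[B1] ⊔ OUT[B4] = {a@B0, b@B4, c@B1, d@B1, e@B4, f@B1, f@B3}

Answer: {a@B0, b@B4, c@B1, d@B1, e@B4, f@B1, f@B3}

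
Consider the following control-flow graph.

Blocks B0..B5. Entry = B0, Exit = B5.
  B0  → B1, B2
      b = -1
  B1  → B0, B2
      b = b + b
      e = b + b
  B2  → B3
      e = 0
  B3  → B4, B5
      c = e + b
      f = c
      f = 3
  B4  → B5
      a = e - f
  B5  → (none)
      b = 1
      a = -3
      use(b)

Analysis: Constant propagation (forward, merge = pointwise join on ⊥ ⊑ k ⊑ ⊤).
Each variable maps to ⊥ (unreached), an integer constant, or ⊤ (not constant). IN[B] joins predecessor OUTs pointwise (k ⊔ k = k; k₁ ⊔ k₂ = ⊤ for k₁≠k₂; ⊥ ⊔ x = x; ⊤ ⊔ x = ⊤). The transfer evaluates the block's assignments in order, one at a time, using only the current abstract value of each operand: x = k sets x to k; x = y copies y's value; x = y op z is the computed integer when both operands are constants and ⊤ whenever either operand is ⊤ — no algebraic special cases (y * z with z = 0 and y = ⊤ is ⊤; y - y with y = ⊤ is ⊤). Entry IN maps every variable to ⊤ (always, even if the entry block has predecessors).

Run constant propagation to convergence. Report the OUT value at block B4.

Per-block solution:
  B0:  IN=(all ⊤)  OUT={b:-1; rest ⊤}
  B1:  IN={b:-1; rest ⊤}  OUT={b:-2, e:-4; rest ⊤}
  B2:  IN=(all ⊤)  OUT={e:0; rest ⊤}
  B3:  IN={e:0; rest ⊤}  OUT={e:0, f:3; rest ⊤}
  B4:  IN={e:0, f:3; rest ⊤}  OUT={a:-3, e:0, f:3; rest ⊤}
  B5:  IN={e:0, f:3; rest ⊤}  OUT={a:-3, b:1, e:0, f:3; rest ⊤}

Merge at B4: IN[B4] = OUT[B3] = {a: ⊤, b: ⊤, c: ⊤, d: ⊤, e: 0, f: 3}
Applying B4's transfer function to that IN value gives OUT[B4] (row B4 above).

Answer: {a: -3, b: ⊤, c: ⊤, d: ⊤, e: 0, f: 3}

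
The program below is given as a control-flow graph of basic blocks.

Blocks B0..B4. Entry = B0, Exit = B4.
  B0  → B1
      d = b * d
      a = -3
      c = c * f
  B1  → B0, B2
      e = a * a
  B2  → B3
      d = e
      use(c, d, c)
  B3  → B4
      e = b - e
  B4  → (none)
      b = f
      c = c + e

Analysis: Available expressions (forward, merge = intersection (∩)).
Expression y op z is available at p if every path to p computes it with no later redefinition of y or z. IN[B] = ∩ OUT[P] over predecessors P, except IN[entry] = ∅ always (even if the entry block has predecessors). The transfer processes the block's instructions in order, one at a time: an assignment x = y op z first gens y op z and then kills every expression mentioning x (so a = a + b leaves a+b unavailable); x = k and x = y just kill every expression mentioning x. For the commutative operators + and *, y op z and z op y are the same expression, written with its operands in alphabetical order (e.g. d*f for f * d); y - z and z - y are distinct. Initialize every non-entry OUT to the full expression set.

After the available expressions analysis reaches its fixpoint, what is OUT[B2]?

Answer: {a*a}

Trace:
Fixpoint table:
  B0:   IN={}   OUT={}
  B1:   IN={}   OUT={a*a}
  B2:   IN={a*a}   OUT={a*a}
  B3:   IN={a*a}   OUT={a*a}
  B4:   IN={a*a}   OUT={a*a}

Merge at B2: IN[B2] = OUT[B1] = {a*a}
Applying B2's transfer function to that IN value gives OUT[B2] (row B2 above).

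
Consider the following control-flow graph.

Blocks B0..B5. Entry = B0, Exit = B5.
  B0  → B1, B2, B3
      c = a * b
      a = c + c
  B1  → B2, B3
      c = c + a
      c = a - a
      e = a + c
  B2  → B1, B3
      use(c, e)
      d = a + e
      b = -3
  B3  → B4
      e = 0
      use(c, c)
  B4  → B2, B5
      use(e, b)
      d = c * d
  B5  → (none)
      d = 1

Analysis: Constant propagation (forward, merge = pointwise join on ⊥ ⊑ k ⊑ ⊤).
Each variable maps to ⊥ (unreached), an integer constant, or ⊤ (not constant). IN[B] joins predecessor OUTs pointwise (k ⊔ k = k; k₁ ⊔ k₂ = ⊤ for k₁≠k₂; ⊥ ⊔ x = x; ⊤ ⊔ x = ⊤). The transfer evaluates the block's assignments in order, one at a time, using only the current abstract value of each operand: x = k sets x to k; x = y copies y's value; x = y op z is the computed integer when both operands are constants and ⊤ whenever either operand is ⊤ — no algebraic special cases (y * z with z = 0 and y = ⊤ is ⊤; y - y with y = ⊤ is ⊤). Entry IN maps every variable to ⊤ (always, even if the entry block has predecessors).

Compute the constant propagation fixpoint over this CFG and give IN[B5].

Fixpoint table:
  B0: | IN=(all ⊤) | OUT=(all ⊤)
  B1: | IN=(all ⊤) | OUT=(all ⊤)
  B2: | IN=(all ⊤) | OUT={b:-3; rest ⊤}
  B3: | IN=(all ⊤) | OUT={e:0; rest ⊤}
  B4: | IN={e:0; rest ⊤} | OUT={e:0; rest ⊤}
  B5: | IN={e:0; rest ⊤} | OUT={d:1, e:0; rest ⊤}

Merge at B5: IN[B5] = OUT[B4] = {a: ⊤, b: ⊤, c: ⊤, d: ⊤, e: 0, f: ⊤}

Answer: {a: ⊤, b: ⊤, c: ⊤, d: ⊤, e: 0, f: ⊤}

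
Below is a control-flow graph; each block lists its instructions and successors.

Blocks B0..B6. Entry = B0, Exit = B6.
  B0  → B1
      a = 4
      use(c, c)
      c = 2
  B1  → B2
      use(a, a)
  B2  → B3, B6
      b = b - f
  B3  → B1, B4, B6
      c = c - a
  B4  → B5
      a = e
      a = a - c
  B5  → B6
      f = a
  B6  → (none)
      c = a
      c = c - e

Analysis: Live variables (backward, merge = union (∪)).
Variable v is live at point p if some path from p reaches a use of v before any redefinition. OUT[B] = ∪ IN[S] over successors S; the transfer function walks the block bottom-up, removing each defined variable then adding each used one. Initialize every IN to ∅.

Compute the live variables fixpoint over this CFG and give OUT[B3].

Converged values:
  B0: | IN={b, c, e, f} | OUT={a, b, c, e, f}
  B1: | IN={a, b, c, e, f} | OUT={a, b, c, e, f}
  B2: | IN={a, b, c, e, f} | OUT={a, b, c, e, f}
  B3: | IN={a, b, c, e, f} | OUT={a, b, c, e, f}
  B4: | IN={c, e} | OUT={a, e}
  B5: | IN={a, e} | OUT={a, e}
  B6: | IN={a, e} | OUT={}

Merge at B3: OUT[B3] = IN[B1] ⊔ IN[B4] ⊔ IN[B6] = {a, b, c, e, f}

Answer: {a, b, c, e, f}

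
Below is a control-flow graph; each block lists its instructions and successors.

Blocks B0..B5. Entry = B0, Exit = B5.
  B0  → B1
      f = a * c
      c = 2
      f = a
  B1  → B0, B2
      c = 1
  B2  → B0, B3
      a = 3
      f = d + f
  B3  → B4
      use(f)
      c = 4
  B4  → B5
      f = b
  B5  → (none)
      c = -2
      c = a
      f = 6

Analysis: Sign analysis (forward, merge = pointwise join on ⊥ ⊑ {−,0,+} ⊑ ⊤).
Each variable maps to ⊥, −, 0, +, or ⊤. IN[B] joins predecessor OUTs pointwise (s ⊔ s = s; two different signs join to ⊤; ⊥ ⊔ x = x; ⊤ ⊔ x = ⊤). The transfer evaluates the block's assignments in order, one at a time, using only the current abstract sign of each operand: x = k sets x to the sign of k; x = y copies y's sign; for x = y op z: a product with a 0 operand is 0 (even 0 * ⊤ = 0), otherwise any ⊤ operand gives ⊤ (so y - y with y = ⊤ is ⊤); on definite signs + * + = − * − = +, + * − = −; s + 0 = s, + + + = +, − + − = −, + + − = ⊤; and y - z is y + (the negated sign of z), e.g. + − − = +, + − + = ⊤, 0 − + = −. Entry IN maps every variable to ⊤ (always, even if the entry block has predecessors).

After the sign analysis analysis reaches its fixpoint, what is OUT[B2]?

Answer: {a: +, b: ⊤, c: +, d: ⊤, e: ⊤, f: ⊤}

Trace:
Converged values:
  B0:  IN=(all ⊤)  OUT={c:+; rest ⊤}
  B1:  IN={c:+; rest ⊤}  OUT={c:+; rest ⊤}
  B2:  IN={c:+; rest ⊤}  OUT={a:+, c:+; rest ⊤}
  B3:  IN={a:+, c:+; rest ⊤}  OUT={a:+, c:+; rest ⊤}
  B4:  IN={a:+, c:+; rest ⊤}  OUT={a:+, c:+; rest ⊤}
  B5:  IN={a:+, c:+; rest ⊤}  OUT={a:+, c:+, f:+; rest ⊤}

Merge at B2: IN[B2] = OUT[B1] = {a: ⊤, b: ⊤, c: +, d: ⊤, e: ⊤, f: ⊤}
Applying B2's transfer function to that IN value gives OUT[B2] (row B2 above).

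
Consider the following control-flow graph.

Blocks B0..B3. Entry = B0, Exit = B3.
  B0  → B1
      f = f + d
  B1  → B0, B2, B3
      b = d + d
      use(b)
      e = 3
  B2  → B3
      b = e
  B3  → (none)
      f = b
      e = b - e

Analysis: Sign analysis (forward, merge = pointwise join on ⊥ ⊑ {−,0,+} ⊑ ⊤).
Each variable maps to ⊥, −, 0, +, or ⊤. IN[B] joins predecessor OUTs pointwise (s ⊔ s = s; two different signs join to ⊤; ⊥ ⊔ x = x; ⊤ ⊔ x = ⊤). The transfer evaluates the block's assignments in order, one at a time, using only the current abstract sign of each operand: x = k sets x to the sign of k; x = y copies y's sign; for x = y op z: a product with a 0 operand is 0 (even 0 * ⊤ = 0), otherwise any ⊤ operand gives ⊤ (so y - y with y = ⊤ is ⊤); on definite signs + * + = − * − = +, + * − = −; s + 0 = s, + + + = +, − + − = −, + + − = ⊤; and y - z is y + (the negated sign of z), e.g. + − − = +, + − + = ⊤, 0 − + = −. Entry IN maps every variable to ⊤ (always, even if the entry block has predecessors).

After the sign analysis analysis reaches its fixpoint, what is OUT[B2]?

Answer: {a: ⊤, b: +, c: ⊤, d: ⊤, e: +, f: ⊤}

Derivation:
Per-block solution:
  B0:  IN=(all ⊤)  OUT=(all ⊤)
  B1:  IN=(all ⊤)  OUT={e:+; rest ⊤}
  B2:  IN={e:+; rest ⊤}  OUT={b:+, e:+; rest ⊤}
  B3:  IN={e:+; rest ⊤}  OUT=(all ⊤)

Merge at B2: IN[B2] = OUT[B1] = {a: ⊤, b: ⊤, c: ⊤, d: ⊤, e: +, f: ⊤}
Applying B2's transfer function to that IN value gives OUT[B2] (row B2 above).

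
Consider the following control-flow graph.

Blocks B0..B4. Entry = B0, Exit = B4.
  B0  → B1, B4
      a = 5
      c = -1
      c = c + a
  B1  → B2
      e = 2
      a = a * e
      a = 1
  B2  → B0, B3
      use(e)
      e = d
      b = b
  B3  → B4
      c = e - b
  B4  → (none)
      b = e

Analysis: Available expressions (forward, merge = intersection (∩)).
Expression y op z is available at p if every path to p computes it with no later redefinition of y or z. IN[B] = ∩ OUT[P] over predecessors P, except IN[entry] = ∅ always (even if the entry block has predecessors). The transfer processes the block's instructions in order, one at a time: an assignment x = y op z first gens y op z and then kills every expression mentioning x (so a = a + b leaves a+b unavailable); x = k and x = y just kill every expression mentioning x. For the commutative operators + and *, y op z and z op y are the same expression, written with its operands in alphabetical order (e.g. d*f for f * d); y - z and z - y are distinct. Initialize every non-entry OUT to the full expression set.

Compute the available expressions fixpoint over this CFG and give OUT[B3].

Answer: {e-b}

Working:
Converged values:
  B0:  IN={}  OUT={}
  B1:  IN={}  OUT={}
  B2:  IN={}  OUT={}
  B3:  IN={}  OUT={e-b}
  B4:  IN={}  OUT={}

Merge at B3: IN[B3] = OUT[B2] = {}
Applying B3's transfer function to that IN value gives OUT[B3] (row B3 above).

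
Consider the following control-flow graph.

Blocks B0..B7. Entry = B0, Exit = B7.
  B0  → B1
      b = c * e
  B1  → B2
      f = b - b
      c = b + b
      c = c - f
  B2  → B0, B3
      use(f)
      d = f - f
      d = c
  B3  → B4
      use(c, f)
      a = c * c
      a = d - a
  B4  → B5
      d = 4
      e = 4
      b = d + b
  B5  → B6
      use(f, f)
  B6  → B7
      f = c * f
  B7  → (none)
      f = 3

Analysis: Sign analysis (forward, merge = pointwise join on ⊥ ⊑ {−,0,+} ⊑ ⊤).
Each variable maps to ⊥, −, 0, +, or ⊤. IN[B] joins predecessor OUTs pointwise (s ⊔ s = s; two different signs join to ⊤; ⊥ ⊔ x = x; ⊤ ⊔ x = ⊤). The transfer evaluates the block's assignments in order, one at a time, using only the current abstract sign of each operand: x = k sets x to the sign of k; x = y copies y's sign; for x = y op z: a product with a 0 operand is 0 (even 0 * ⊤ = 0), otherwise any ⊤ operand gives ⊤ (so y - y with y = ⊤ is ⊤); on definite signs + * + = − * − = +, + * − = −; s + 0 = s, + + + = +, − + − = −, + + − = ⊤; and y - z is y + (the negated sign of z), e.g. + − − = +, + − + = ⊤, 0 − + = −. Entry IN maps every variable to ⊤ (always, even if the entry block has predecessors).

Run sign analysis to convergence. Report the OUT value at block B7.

Converged values:
  B0: | IN=(all ⊤) | OUT=(all ⊤)
  B1: | IN=(all ⊤) | OUT=(all ⊤)
  B2: | IN=(all ⊤) | OUT=(all ⊤)
  B3: | IN=(all ⊤) | OUT=(all ⊤)
  B4: | IN=(all ⊤) | OUT={d:+, e:+; rest ⊤}
  B5: | IN={d:+, e:+; rest ⊤} | OUT={d:+, e:+; rest ⊤}
  B6: | IN={d:+, e:+; rest ⊤} | OUT={d:+, e:+; rest ⊤}
  B7: | IN={d:+, e:+; rest ⊤} | OUT={d:+, e:+, f:+; rest ⊤}

Merge at B7: IN[B7] = OUT[B6] = {a: ⊤, b: ⊤, c: ⊤, d: +, e: +, f: ⊤}
Applying B7's transfer function to that IN value gives OUT[B7] (row B7 above).

Answer: {a: ⊤, b: ⊤, c: ⊤, d: +, e: +, f: +}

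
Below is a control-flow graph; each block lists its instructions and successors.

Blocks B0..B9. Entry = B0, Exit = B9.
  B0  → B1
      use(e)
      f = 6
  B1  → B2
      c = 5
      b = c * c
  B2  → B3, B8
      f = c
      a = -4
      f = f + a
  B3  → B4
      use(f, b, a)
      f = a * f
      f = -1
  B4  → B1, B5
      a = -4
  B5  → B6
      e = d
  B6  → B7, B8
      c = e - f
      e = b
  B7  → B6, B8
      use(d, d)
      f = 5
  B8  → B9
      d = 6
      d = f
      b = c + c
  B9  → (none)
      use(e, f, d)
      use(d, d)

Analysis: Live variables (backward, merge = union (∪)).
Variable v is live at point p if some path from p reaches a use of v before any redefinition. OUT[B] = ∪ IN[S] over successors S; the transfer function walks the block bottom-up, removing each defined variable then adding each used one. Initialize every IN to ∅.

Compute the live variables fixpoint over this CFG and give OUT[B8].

Answer: {d, e, f}

Derivation:
Per-block solution:
  B0:  IN={d, e}  OUT={d, e}
  B1:  IN={d, e}  OUT={b, c, d, e}
  B2:  IN={b, c, d, e}  OUT={a, b, c, d, e, f}
  B3:  IN={a, b, d, e, f}  OUT={b, d, e, f}
  B4:  IN={b, d, e, f}  OUT={b, d, e, f}
  B5:  IN={b, d, f}  OUT={b, d, e, f}
  B6:  IN={b, d, e, f}  OUT={b, c, d, e, f}
  B7:  IN={b, c, d, e}  OUT={b, c, d, e, f}
  B8:  IN={c, e, f}  OUT={d, e, f}
  B9:  IN={d, e, f}  OUT={}

Merge at B8: OUT[B8] = IN[B9] = {d, e, f}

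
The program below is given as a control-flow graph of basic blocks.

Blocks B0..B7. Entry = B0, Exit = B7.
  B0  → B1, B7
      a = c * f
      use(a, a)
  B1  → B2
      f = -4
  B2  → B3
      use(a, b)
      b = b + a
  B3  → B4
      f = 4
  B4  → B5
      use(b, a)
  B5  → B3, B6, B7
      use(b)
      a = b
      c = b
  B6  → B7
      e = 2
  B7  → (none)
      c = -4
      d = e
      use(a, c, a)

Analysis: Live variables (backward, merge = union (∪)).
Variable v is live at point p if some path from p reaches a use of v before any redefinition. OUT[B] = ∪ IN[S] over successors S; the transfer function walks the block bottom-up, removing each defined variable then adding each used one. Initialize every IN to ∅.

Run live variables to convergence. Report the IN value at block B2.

Converged values:
  B0: | IN={b, c, e, f} | OUT={a, b, e}
  B1: | IN={a, b, e} | OUT={a, b, e}
  B2: | IN={a, b, e} | OUT={a, b, e}
  B3: | IN={a, b, e} | OUT={a, b, e}
  B4: | IN={a, b, e} | OUT={b, e}
  B5: | IN={b, e} | OUT={a, b, e}
  B6: | IN={a} | OUT={a, e}
  B7: | IN={a, e} | OUT={}

Merge at B2: OUT[B2] = IN[B3] = {a, b, e}
Applying B2's transfer function to that OUT value gives IN[B2] (row B2 above).

Answer: {a, b, e}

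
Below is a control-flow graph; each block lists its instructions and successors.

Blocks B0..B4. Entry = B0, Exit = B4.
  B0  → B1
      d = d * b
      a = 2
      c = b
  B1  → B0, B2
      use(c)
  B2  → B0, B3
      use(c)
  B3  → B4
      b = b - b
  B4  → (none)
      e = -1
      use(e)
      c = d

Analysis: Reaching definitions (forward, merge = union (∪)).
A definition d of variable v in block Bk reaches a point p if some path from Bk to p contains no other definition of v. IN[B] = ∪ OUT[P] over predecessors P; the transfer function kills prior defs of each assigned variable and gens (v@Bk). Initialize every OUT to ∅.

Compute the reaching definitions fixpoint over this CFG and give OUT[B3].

Per-block solution:
  B0:  IN={a@B0, c@B0, d@B0}  OUT={a@B0, c@B0, d@B0}
  B1:  IN={a@B0, c@B0, d@B0}  OUT={a@B0, c@B0, d@B0}
  B2:  IN={a@B0, c@B0, d@B0}  OUT={a@B0, c@B0, d@B0}
  B3:  IN={a@B0, c@B0, d@B0}  OUT={a@B0, b@B3, c@B0, d@B0}
  B4:  IN={a@B0, b@B3, c@B0, d@B0}  OUT={a@B0, b@B3, c@B4, d@B0, e@B4}

Merge at B3: IN[B3] = OUT[B2] = {a@B0, c@B0, d@B0}
Applying B3's transfer function to that IN value gives OUT[B3] (row B3 above).

Answer: {a@B0, b@B3, c@B0, d@B0}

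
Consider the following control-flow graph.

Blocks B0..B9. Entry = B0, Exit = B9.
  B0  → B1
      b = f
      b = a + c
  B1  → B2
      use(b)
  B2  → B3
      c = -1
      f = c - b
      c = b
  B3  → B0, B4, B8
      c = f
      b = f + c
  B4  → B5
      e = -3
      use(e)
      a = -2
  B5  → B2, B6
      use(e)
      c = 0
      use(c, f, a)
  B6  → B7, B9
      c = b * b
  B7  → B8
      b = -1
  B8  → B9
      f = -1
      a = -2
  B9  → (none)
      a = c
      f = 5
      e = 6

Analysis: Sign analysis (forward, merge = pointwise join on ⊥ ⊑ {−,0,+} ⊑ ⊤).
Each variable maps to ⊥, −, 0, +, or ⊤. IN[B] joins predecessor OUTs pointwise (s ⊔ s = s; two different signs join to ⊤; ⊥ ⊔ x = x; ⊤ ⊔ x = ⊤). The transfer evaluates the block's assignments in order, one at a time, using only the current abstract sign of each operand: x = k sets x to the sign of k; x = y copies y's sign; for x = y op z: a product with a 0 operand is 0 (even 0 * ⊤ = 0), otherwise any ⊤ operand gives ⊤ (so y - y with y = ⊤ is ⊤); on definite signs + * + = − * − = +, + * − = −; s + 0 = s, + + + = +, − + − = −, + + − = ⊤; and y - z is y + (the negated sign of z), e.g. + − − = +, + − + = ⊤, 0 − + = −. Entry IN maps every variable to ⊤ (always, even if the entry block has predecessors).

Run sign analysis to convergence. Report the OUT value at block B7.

Answer: {a: -, b: -, c: ⊤, d: ⊤, e: -, f: ⊤}

Trace:
Per-block solution:
  B0: | IN=(all ⊤) | OUT=(all ⊤)
  B1: | IN=(all ⊤) | OUT=(all ⊤)
  B2: | IN=(all ⊤) | OUT=(all ⊤)
  B3: | IN=(all ⊤) | OUT=(all ⊤)
  B4: | IN=(all ⊤) | OUT={a:-, e:-; rest ⊤}
  B5: | IN={a:-, e:-; rest ⊤} | OUT={a:-, c:0, e:-; rest ⊤}
  B6: | IN={a:-, c:0, e:-; rest ⊤} | OUT={a:-, e:-; rest ⊤}
  B7: | IN={a:-, e:-; rest ⊤} | OUT={a:-, b:-, e:-; rest ⊤}
  B8: | IN=(all ⊤) | OUT={a:-, f:-; rest ⊤}
  B9: | IN={a:-; rest ⊤} | OUT={e:+, f:+; rest ⊤}

Merge at B7: IN[B7] = OUT[B6] = {a: -, b: ⊤, c: ⊤, d: ⊤, e: -, f: ⊤}
Applying B7's transfer function to that IN value gives OUT[B7] (row B7 above).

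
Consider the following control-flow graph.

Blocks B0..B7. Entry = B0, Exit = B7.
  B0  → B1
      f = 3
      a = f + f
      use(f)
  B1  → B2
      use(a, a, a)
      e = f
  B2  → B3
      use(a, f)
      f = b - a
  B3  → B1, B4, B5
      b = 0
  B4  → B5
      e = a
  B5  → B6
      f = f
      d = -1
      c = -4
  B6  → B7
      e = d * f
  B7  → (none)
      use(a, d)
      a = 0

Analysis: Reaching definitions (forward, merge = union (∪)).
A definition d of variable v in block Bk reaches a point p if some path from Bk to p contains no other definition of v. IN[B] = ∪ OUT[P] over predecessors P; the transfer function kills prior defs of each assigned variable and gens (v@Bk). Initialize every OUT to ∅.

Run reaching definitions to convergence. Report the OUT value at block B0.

Answer: {a@B0, f@B0}

Working:
Converged values:
  B0: | IN={} | OUT={a@B0, f@B0}
  B1: | IN={a@B0, b@B3, e@B1, f@B0, f@B2} | OUT={a@B0, b@B3, e@B1, f@B0, f@B2}
  B2: | IN={a@B0, b@B3, e@B1, f@B0, f@B2} | OUT={a@B0, b@B3, e@B1, f@B2}
  B3: | IN={a@B0, b@B3, e@B1, f@B2} | OUT={a@B0, b@B3, e@B1, f@B2}
  B4: | IN={a@B0, b@B3, e@B1, f@B2} | OUT={a@B0, b@B3, e@B4, f@B2}
  B5: | IN={a@B0, b@B3, e@B1, e@B4, f@B2} | OUT={a@B0, b@B3, c@B5, d@B5, e@B1, e@B4, f@B5}
  B6: | IN={a@B0, b@B3, c@B5, d@B5, e@B1, e@B4, f@B5} | OUT={a@B0, b@B3, c@B5, d@B5, e@B6, f@B5}
  B7: | IN={a@B0, b@B3, c@B5, d@B5, e@B6, f@B5} | OUT={a@B7, b@B3, c@B5, d@B5, e@B6, f@B5}

B0 is the boundary node: IN[B0] = {}
Applying B0's transfer function to that IN value gives OUT[B0] (row B0 above).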